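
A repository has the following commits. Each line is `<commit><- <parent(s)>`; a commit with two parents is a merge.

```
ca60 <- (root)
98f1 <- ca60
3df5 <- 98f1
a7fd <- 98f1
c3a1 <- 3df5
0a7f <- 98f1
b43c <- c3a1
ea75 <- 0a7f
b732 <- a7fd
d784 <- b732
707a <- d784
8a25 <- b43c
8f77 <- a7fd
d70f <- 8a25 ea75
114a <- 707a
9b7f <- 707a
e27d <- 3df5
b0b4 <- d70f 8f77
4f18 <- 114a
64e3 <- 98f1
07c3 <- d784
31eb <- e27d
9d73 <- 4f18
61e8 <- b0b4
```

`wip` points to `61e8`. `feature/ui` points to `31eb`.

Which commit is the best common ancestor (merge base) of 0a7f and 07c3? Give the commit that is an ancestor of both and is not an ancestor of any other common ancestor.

98f1

Ancestors of 0a7f: {0a7f, 98f1, ca60}.
Ancestors of 07c3: {07c3, 98f1, a7fd, b732, ca60, d784}.
Common ancestors: {98f1, ca60}.
Among these, 98f1 is not an ancestor of any other common ancestor — it is the merge base.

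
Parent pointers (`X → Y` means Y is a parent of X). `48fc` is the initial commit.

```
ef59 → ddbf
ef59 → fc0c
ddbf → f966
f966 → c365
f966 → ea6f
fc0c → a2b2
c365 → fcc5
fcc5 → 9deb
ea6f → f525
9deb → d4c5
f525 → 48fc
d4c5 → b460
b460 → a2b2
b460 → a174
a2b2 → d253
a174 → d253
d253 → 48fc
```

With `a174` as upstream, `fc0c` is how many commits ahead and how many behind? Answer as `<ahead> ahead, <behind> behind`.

2 ahead, 1 behind

Reachable from fc0c: {48fc, a2b2, d253, fc0c}.
Reachable from a174: {48fc, a174, d253}.
Only in fc0c's history (ahead): {a2b2, fc0c} — 2.
Only in a174's history (behind): {a174} — 1.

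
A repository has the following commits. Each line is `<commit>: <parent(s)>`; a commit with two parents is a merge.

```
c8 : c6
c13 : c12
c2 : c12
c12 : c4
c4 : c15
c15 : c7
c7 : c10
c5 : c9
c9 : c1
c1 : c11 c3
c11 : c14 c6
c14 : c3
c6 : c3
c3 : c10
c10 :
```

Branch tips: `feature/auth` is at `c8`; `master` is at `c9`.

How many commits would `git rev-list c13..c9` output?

Reachable from c9: {c1, c10, c11, c14, c3, c6, c9}.
Reachable from c13: {c10, c12, c13, c15, c4, c7}.
In c9's history but not c13's: {c1, c11, c14, c3, c6, c9} — 6 commits.

6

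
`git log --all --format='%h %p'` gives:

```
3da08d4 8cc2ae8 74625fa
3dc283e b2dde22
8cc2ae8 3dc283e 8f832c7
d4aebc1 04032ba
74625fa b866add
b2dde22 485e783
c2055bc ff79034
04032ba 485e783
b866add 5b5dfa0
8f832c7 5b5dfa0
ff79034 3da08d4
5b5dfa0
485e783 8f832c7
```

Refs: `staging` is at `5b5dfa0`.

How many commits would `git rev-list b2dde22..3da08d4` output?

Reachable from 3da08d4: {3da08d4, 3dc283e, 485e783, 5b5dfa0, 74625fa, 8cc2ae8, 8f832c7, b2dde22, b866add}.
Reachable from b2dde22: {485e783, 5b5dfa0, 8f832c7, b2dde22}.
In 3da08d4's history but not b2dde22's: {3da08d4, 3dc283e, 74625fa, 8cc2ae8, b866add} — 5 commits.

5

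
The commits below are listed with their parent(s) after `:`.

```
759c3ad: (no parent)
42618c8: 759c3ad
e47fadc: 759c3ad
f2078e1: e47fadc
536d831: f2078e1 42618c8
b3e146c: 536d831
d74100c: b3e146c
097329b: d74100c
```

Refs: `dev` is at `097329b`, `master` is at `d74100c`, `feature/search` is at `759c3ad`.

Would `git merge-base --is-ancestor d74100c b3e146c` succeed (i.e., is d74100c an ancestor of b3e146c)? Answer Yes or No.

Ancestors of b3e146c: {42618c8, 536d831, 759c3ad, b3e146c, e47fadc, f2078e1}.
d74100c is not in that set, so it is not an ancestor of b3e146c.

No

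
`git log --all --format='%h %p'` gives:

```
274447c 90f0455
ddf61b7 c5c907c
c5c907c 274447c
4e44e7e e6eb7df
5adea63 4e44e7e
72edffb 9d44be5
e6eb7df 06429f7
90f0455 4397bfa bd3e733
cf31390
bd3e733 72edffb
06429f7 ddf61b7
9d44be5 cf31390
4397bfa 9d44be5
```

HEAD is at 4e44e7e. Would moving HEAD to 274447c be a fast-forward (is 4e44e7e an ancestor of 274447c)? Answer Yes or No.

A fast-forward from 4e44e7e to 274447c is possible iff 4e44e7e is an ancestor of 274447c.
Ancestors of 274447c: {274447c, 4397bfa, 72edffb, 90f0455, 9d44be5, bd3e733, cf31390}.
4e44e7e is not among them, so fast-forward is not possible.

No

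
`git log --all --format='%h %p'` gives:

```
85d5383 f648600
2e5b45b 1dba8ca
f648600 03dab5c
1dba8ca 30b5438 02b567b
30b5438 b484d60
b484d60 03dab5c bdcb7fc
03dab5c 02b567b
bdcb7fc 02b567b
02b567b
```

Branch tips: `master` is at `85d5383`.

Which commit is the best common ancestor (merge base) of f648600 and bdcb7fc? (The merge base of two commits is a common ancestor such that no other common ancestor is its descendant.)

Ancestors of f648600: {02b567b, 03dab5c, f648600}.
Ancestors of bdcb7fc: {02b567b, bdcb7fc}.
Common ancestors: {02b567b}.
The only common ancestor is 02b567b, so it is the merge base.

02b567b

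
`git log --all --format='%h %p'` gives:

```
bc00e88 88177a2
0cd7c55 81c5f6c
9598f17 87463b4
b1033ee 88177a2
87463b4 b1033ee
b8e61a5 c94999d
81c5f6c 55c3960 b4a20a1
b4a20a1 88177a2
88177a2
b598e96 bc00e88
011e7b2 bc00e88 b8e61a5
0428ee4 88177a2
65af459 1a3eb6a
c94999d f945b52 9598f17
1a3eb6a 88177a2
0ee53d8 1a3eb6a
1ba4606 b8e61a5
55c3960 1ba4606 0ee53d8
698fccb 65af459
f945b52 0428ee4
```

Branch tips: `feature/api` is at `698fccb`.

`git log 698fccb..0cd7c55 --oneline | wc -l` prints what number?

Reachable from 0cd7c55: {0428ee4, 0cd7c55, 0ee53d8, 1a3eb6a, 1ba4606, 55c3960, 81c5f6c, 87463b4, 88177a2, 9598f17, b1033ee, b4a20a1, b8e61a5, c94999d, f945b52}.
Reachable from 698fccb: {1a3eb6a, 65af459, 698fccb, 88177a2}.
In 0cd7c55's history but not 698fccb's: {0428ee4, 0cd7c55, 0ee53d8, 1ba4606, 55c3960, 81c5f6c, 87463b4, 9598f17, b1033ee, b4a20a1, b8e61a5, c94999d, f945b52} — 13 commits.

13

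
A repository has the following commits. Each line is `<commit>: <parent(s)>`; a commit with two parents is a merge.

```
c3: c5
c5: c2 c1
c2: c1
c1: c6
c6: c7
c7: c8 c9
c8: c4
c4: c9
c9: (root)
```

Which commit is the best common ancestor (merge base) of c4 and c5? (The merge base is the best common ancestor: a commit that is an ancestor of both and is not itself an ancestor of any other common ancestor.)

Ancestors of c4: {c4, c9}.
Ancestors of c5: {c1, c2, c4, c5, c6, c7, c8, c9}.
Common ancestors: {c4, c9}.
Among these, c4 is not an ancestor of any other common ancestor — it is the merge base.

c4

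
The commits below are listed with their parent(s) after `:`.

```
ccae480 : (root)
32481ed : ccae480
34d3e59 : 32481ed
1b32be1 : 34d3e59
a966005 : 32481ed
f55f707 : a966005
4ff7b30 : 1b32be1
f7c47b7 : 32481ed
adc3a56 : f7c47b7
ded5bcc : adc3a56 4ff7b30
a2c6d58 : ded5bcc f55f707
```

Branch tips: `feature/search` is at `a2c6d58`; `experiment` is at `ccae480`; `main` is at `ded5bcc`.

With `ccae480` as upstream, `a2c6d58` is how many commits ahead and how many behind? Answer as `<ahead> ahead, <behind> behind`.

Reachable from a2c6d58: {1b32be1, 32481ed, 34d3e59, 4ff7b30, a2c6d58, a966005, adc3a56, ccae480, ded5bcc, f55f707, f7c47b7}.
Reachable from ccae480: {ccae480}.
Only in a2c6d58's history (ahead): {1b32be1, 32481ed, 34d3e59, 4ff7b30, a2c6d58, a966005, adc3a56, ded5bcc, f55f707, f7c47b7} — 10.
Only in ccae480's history (behind): {} — 0.

10 ahead, 0 behind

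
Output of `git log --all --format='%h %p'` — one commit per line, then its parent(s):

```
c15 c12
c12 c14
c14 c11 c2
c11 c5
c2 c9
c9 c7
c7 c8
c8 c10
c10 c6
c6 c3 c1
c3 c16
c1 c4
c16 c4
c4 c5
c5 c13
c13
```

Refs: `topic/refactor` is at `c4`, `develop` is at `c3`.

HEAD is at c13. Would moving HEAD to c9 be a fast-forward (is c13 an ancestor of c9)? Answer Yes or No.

Yes

A fast-forward from c13 to c9 is possible iff c13 is an ancestor of c9.
Ancestors of c9: {c1, c10, c13, c16, c3, c4, c5, c6, c7, c8, c9}.
c13 is among them, so fast-forward is possible.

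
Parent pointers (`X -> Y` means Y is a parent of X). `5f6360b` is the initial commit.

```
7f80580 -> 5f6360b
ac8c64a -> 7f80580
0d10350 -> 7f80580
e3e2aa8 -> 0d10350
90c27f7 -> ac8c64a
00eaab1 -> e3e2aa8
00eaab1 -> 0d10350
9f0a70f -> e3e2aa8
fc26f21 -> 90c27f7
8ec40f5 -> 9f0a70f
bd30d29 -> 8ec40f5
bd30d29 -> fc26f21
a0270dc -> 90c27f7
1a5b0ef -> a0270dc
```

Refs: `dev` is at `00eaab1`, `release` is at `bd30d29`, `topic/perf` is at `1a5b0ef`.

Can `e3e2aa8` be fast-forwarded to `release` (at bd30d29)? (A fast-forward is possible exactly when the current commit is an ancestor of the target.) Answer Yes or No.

Yes

A fast-forward from e3e2aa8 to bd30d29 is possible iff e3e2aa8 is an ancestor of bd30d29.
Ancestors of bd30d29: {0d10350, 5f6360b, 7f80580, 8ec40f5, 90c27f7, 9f0a70f, ac8c64a, bd30d29, e3e2aa8, fc26f21}.
e3e2aa8 is among them, so fast-forward is possible.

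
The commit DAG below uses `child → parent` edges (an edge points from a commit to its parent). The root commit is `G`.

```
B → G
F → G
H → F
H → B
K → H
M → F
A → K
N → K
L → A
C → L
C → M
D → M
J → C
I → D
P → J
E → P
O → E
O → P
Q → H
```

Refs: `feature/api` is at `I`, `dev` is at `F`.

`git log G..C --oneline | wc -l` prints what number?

Reachable from C: {A, B, C, F, G, H, K, L, M}.
Reachable from G: {G}.
In C's history but not G's: {A, B, C, F, H, K, L, M} — 8 commits.

8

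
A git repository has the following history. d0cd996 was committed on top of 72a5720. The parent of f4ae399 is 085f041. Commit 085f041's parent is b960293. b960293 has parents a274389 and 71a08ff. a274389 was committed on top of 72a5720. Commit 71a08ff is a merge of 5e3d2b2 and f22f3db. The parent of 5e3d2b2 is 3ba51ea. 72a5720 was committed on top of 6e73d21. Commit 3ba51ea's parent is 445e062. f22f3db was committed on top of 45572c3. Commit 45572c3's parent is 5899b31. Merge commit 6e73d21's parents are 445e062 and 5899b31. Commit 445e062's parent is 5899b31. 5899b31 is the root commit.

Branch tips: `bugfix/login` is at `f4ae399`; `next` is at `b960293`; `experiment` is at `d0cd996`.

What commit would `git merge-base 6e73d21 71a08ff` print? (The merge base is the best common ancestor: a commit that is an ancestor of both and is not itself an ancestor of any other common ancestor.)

Ancestors of 6e73d21: {445e062, 5899b31, 6e73d21}.
Ancestors of 71a08ff: {3ba51ea, 445e062, 45572c3, 5899b31, 5e3d2b2, 71a08ff, f22f3db}.
Common ancestors: {445e062, 5899b31}.
Among these, 445e062 is not an ancestor of any other common ancestor — it is the merge base.

445e062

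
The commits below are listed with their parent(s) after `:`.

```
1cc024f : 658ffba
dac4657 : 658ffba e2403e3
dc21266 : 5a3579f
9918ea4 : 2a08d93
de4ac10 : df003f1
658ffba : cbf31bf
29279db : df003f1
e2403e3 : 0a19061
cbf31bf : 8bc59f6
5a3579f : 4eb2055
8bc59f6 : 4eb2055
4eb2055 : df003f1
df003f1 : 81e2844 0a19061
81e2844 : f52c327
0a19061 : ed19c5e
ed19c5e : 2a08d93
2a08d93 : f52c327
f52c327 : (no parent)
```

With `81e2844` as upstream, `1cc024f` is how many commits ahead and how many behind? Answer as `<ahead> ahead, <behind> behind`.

Reachable from 1cc024f: {0a19061, 1cc024f, 2a08d93, 4eb2055, 658ffba, 81e2844, 8bc59f6, cbf31bf, df003f1, ed19c5e, f52c327}.
Reachable from 81e2844: {81e2844, f52c327}.
Only in 1cc024f's history (ahead): {0a19061, 1cc024f, 2a08d93, 4eb2055, 658ffba, 8bc59f6, cbf31bf, df003f1, ed19c5e} — 9.
Only in 81e2844's history (behind): {} — 0.

9 ahead, 0 behind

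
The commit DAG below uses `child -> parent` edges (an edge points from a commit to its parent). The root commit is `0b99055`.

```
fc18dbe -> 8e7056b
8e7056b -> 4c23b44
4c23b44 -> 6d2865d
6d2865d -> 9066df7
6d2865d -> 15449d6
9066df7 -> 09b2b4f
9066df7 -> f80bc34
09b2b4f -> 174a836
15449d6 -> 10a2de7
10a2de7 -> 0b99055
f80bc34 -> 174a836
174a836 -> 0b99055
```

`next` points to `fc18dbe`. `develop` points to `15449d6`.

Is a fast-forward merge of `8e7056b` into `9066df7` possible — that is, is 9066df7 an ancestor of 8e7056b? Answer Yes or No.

Yes

A fast-forward from 9066df7 to 8e7056b is possible iff 9066df7 is an ancestor of 8e7056b.
Ancestors of 8e7056b: {09b2b4f, 0b99055, 10a2de7, 15449d6, 174a836, 4c23b44, 6d2865d, 8e7056b, 9066df7, f80bc34}.
9066df7 is among them, so fast-forward is possible.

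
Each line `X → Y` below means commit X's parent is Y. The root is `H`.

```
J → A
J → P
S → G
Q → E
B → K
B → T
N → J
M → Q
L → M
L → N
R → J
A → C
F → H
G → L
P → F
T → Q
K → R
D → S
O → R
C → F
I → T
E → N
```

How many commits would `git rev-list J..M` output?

4

Reachable from M: {A, C, E, F, H, J, M, N, P, Q}.
Reachable from J: {A, C, F, H, J, P}.
In M's history but not J's: {E, M, N, Q} — 4 commits.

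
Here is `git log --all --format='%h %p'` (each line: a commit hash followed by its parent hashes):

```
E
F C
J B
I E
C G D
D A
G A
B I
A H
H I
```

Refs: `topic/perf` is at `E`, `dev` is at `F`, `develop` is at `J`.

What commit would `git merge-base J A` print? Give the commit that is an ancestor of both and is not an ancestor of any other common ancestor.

Ancestors of J: {B, E, I, J}.
Ancestors of A: {A, E, H, I}.
Common ancestors: {E, I}.
Among these, I is not an ancestor of any other common ancestor — it is the merge base.

I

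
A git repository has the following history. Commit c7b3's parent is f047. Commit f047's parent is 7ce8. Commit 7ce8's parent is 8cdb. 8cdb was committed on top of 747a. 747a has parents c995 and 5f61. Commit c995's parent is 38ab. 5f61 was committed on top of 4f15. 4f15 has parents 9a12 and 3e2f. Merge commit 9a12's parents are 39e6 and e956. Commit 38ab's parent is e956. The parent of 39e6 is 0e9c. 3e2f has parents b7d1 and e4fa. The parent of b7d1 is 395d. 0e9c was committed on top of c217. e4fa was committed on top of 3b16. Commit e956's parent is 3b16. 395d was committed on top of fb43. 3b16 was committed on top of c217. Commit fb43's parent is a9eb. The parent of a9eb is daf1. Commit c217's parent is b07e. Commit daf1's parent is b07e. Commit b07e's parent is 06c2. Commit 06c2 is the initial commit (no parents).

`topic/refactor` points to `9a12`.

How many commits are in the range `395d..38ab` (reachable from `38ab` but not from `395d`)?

4

Reachable from 38ab: {06c2, 38ab, 3b16, b07e, c217, e956}.
Reachable from 395d: {06c2, 395d, a9eb, b07e, daf1, fb43}.
In 38ab's history but not 395d's: {38ab, 3b16, c217, e956} — 4 commits.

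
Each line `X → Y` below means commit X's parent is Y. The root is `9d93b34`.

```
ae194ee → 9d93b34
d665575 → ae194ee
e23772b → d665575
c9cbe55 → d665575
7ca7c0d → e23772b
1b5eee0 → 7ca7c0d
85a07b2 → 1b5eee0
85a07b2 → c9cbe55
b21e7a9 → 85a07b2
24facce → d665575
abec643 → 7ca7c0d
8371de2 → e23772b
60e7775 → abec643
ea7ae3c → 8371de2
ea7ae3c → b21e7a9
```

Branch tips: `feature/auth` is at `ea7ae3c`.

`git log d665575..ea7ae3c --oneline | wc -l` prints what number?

Reachable from ea7ae3c: {1b5eee0, 7ca7c0d, 8371de2, 85a07b2, 9d93b34, ae194ee, b21e7a9, c9cbe55, d665575, e23772b, ea7ae3c}.
Reachable from d665575: {9d93b34, ae194ee, d665575}.
In ea7ae3c's history but not d665575's: {1b5eee0, 7ca7c0d, 8371de2, 85a07b2, b21e7a9, c9cbe55, e23772b, ea7ae3c} — 8 commits.

8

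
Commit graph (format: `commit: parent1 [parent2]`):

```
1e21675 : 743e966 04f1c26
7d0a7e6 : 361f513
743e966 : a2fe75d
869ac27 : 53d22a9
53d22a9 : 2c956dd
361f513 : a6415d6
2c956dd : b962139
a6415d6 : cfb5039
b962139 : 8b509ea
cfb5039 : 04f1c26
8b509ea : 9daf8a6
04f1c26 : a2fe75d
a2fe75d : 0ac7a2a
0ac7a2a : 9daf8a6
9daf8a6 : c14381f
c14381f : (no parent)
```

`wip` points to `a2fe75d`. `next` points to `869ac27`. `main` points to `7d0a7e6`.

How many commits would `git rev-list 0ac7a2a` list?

3

Walking parent pointers from 0ac7a2a: reachable set = {0ac7a2a, 9daf8a6, c14381f}.
That is 3 commits.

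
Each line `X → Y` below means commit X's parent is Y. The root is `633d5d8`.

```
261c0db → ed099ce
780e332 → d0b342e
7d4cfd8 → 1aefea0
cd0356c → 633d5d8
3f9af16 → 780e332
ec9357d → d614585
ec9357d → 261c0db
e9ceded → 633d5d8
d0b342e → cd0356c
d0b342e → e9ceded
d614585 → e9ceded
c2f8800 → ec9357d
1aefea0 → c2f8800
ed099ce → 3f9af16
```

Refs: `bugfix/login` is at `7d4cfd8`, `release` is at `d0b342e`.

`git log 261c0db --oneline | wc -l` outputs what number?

8

Walking parent pointers from 261c0db: reachable set = {261c0db, 3f9af16, 633d5d8, 780e332, cd0356c, d0b342e, e9ceded, ed099ce}.
That is 8 commits.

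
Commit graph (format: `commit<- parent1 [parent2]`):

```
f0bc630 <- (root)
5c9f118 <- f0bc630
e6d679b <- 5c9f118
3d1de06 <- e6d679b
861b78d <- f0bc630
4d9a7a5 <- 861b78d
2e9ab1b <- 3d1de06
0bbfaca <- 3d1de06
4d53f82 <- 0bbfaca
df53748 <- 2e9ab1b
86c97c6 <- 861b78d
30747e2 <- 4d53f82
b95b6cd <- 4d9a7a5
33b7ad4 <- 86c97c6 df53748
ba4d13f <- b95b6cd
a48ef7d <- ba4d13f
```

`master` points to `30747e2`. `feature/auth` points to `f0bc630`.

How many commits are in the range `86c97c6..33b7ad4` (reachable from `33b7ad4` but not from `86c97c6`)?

Reachable from 33b7ad4: {2e9ab1b, 33b7ad4, 3d1de06, 5c9f118, 861b78d, 86c97c6, df53748, e6d679b, f0bc630}.
Reachable from 86c97c6: {861b78d, 86c97c6, f0bc630}.
In 33b7ad4's history but not 86c97c6's: {2e9ab1b, 33b7ad4, 3d1de06, 5c9f118, df53748, e6d679b} — 6 commits.

6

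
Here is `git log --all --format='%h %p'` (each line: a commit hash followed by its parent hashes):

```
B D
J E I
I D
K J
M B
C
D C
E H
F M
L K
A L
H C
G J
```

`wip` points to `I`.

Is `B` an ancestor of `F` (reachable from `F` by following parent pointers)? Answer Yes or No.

Yes

Ancestors of F (commits reachable by following parents): {B, C, D, F, M}.
B is in that set, so it is an ancestor of F.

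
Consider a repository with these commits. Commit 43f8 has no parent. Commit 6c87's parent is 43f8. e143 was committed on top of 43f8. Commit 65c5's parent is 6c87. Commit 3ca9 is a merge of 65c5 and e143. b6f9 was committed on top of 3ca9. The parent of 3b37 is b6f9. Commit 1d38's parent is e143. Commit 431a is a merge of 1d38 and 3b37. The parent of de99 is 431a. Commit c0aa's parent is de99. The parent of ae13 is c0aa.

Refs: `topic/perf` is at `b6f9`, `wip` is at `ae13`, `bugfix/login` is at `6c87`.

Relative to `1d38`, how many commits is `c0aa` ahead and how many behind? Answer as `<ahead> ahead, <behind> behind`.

Reachable from c0aa: {1d38, 3b37, 3ca9, 431a, 43f8, 65c5, 6c87, b6f9, c0aa, de99, e143}.
Reachable from 1d38: {1d38, 43f8, e143}.
Only in c0aa's history (ahead): {3b37, 3ca9, 431a, 65c5, 6c87, b6f9, c0aa, de99} — 8.
Only in 1d38's history (behind): {} — 0.

8 ahead, 0 behind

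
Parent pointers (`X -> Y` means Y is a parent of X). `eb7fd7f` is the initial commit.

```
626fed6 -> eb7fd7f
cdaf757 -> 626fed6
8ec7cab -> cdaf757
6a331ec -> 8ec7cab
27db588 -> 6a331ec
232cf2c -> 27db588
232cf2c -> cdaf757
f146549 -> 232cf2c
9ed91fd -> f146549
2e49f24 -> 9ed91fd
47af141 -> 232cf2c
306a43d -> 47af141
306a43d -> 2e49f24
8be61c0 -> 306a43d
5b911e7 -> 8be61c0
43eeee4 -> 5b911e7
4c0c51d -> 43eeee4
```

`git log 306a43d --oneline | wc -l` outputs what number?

Walking parent pointers from 306a43d: reachable set = {232cf2c, 27db588, 2e49f24, 306a43d, 47af141, 626fed6, 6a331ec, 8ec7cab, 9ed91fd, cdaf757, eb7fd7f, f146549}.
That is 12 commits.

12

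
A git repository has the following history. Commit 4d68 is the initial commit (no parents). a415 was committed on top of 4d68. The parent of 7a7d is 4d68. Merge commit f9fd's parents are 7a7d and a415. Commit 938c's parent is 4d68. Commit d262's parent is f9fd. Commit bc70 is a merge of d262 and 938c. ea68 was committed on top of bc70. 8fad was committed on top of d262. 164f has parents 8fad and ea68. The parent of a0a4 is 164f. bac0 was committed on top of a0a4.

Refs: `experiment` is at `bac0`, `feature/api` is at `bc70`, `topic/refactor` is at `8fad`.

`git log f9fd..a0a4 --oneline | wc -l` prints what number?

7

Reachable from a0a4: {164f, 4d68, 7a7d, 8fad, 938c, a0a4, a415, bc70, d262, ea68, f9fd}.
Reachable from f9fd: {4d68, 7a7d, a415, f9fd}.
In a0a4's history but not f9fd's: {164f, 8fad, 938c, a0a4, bc70, d262, ea68} — 7 commits.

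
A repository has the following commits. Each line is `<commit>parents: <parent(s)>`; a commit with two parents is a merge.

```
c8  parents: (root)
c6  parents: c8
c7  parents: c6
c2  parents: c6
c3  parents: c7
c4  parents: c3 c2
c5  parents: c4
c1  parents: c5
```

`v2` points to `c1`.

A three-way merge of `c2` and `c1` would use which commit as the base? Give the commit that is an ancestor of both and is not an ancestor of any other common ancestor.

Ancestors of c2: {c2, c6, c8}.
Ancestors of c1: {c1, c2, c3, c4, c5, c6, c7, c8}.
Common ancestors: {c2, c6, c8}.
Among these, c2 is not an ancestor of any other common ancestor — it is the merge base.

c2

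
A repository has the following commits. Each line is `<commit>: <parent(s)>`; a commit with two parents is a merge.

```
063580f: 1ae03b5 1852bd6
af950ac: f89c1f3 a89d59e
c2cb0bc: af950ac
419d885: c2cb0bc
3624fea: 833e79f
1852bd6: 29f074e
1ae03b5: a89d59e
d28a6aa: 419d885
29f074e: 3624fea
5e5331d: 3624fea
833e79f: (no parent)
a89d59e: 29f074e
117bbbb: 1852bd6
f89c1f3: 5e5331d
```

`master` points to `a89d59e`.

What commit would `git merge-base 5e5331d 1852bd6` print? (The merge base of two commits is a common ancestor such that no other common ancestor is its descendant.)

Ancestors of 5e5331d: {3624fea, 5e5331d, 833e79f}.
Ancestors of 1852bd6: {1852bd6, 29f074e, 3624fea, 833e79f}.
Common ancestors: {3624fea, 833e79f}.
Among these, 3624fea is not an ancestor of any other common ancestor — it is the merge base.

3624fea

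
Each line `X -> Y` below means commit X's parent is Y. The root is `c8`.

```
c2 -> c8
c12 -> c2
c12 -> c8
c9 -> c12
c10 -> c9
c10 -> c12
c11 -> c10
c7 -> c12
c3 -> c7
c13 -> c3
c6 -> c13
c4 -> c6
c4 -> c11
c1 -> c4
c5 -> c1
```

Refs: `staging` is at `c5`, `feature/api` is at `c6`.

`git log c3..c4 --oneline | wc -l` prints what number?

6

Reachable from c4: {c10, c11, c12, c13, c2, c3, c4, c6, c7, c8, c9}.
Reachable from c3: {c12, c2, c3, c7, c8}.
In c4's history but not c3's: {c10, c11, c13, c4, c6, c9} — 6 commits.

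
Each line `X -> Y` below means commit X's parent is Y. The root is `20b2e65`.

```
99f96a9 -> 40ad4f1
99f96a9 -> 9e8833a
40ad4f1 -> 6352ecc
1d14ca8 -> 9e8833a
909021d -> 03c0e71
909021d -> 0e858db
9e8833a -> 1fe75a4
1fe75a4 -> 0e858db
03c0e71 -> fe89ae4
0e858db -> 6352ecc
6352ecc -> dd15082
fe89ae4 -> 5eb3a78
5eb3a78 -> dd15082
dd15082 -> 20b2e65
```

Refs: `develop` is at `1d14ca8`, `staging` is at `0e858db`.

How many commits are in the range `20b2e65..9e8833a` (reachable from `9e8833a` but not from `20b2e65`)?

5

Reachable from 9e8833a: {0e858db, 1fe75a4, 20b2e65, 6352ecc, 9e8833a, dd15082}.
Reachable from 20b2e65: {20b2e65}.
In 9e8833a's history but not 20b2e65's: {0e858db, 1fe75a4, 6352ecc, 9e8833a, dd15082} — 5 commits.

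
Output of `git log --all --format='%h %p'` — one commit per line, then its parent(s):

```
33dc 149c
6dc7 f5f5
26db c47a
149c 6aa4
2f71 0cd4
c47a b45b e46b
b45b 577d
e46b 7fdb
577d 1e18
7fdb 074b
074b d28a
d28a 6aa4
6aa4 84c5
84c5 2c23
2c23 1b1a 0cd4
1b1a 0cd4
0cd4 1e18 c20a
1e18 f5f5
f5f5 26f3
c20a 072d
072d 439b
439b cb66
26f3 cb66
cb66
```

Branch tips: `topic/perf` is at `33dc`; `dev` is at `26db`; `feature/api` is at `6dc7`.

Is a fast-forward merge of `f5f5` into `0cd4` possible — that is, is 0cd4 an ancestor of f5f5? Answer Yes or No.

A fast-forward from 0cd4 to f5f5 is possible iff 0cd4 is an ancestor of f5f5.
Ancestors of f5f5: {26f3, cb66, f5f5}.
0cd4 is not among them, so fast-forward is not possible.

No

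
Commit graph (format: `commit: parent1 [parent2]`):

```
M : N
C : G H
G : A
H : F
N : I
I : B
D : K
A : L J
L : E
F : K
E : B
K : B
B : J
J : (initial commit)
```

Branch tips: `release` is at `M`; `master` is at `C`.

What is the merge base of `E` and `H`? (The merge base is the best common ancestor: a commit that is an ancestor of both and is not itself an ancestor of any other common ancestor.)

B

Ancestors of E: {B, E, J}.
Ancestors of H: {B, F, H, J, K}.
Common ancestors: {B, J}.
Among these, B is not an ancestor of any other common ancestor — it is the merge base.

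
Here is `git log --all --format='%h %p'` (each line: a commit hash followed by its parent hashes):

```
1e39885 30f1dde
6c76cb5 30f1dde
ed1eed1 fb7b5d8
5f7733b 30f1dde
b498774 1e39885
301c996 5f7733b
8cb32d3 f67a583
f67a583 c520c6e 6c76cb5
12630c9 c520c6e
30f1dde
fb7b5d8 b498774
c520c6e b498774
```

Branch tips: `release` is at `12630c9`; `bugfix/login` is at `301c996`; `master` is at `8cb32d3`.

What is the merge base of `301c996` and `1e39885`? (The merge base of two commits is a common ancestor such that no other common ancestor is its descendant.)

30f1dde

Ancestors of 301c996: {301c996, 30f1dde, 5f7733b}.
Ancestors of 1e39885: {1e39885, 30f1dde}.
Common ancestors: {30f1dde}.
The only common ancestor is 30f1dde, so it is the merge base.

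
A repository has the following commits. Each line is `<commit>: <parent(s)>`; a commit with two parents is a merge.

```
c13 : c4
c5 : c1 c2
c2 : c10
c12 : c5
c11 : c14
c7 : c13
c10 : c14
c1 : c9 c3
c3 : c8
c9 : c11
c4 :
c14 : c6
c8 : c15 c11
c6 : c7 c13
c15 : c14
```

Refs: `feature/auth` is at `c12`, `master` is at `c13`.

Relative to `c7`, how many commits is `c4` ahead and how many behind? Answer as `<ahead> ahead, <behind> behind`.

0 ahead, 2 behind

Reachable from c4: {c4}.
Reachable from c7: {c13, c4, c7}.
Only in c4's history (ahead): {} — 0.
Only in c7's history (behind): {c13, c7} — 2.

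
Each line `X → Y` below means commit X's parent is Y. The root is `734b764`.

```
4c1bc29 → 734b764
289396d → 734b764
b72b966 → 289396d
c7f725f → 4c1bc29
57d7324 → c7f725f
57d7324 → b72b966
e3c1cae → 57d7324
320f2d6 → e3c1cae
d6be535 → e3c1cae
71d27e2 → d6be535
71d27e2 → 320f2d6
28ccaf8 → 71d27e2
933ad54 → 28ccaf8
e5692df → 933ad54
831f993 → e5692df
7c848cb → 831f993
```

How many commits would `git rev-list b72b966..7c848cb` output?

Reachable from 7c848cb: {289396d, 28ccaf8, 320f2d6, 4c1bc29, 57d7324, 71d27e2, 734b764, 7c848cb, 831f993, 933ad54, b72b966, c7f725f, d6be535, e3c1cae, e5692df}.
Reachable from b72b966: {289396d, 734b764, b72b966}.
In 7c848cb's history but not b72b966's: {28ccaf8, 320f2d6, 4c1bc29, 57d7324, 71d27e2, 7c848cb, 831f993, 933ad54, c7f725f, d6be535, e3c1cae, e5692df} — 12 commits.

12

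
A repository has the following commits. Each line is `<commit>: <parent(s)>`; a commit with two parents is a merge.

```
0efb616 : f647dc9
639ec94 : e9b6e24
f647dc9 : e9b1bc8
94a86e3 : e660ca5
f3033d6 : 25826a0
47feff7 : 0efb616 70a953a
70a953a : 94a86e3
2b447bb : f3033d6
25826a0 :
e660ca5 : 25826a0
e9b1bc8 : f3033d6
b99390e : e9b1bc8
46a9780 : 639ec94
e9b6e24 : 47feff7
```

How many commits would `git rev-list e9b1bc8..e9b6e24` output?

7

Reachable from e9b6e24: {0efb616, 25826a0, 47feff7, 70a953a, 94a86e3, e660ca5, e9b1bc8, e9b6e24, f3033d6, f647dc9}.
Reachable from e9b1bc8: {25826a0, e9b1bc8, f3033d6}.
In e9b6e24's history but not e9b1bc8's: {0efb616, 47feff7, 70a953a, 94a86e3, e660ca5, e9b6e24, f647dc9} — 7 commits.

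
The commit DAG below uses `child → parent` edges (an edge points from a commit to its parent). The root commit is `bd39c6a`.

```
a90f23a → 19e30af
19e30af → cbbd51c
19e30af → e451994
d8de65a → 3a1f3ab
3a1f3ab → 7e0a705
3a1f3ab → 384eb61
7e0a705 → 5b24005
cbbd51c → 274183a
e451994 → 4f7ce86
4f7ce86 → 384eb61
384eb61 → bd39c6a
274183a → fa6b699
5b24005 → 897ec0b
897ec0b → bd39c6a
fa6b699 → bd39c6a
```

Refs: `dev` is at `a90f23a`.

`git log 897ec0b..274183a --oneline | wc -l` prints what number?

2

Reachable from 274183a: {274183a, bd39c6a, fa6b699}.
Reachable from 897ec0b: {897ec0b, bd39c6a}.
In 274183a's history but not 897ec0b's: {274183a, fa6b699} — 2 commits.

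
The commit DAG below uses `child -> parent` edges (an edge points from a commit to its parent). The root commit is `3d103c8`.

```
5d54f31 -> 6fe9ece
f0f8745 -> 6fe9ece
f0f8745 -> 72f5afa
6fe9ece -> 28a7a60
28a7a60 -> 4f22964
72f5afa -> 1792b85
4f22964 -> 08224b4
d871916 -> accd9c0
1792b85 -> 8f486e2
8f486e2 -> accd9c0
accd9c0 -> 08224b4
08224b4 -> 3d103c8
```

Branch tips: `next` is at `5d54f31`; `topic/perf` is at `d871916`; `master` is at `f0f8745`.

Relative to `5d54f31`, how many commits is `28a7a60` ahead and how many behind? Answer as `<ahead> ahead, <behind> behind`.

Reachable from 28a7a60: {08224b4, 28a7a60, 3d103c8, 4f22964}.
Reachable from 5d54f31: {08224b4, 28a7a60, 3d103c8, 4f22964, 5d54f31, 6fe9ece}.
Only in 28a7a60's history (ahead): {} — 0.
Only in 5d54f31's history (behind): {5d54f31, 6fe9ece} — 2.

0 ahead, 2 behind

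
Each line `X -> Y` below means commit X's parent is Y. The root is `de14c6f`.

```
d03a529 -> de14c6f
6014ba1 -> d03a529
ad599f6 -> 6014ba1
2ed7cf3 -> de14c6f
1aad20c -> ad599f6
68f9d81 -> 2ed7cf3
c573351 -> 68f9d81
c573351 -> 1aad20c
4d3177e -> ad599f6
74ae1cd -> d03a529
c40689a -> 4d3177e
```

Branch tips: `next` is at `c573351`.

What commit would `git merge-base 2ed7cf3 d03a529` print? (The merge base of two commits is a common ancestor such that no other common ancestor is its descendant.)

de14c6f

Ancestors of 2ed7cf3: {2ed7cf3, de14c6f}.
Ancestors of d03a529: {d03a529, de14c6f}.
Common ancestors: {de14c6f}.
The only common ancestor is de14c6f, so it is the merge base.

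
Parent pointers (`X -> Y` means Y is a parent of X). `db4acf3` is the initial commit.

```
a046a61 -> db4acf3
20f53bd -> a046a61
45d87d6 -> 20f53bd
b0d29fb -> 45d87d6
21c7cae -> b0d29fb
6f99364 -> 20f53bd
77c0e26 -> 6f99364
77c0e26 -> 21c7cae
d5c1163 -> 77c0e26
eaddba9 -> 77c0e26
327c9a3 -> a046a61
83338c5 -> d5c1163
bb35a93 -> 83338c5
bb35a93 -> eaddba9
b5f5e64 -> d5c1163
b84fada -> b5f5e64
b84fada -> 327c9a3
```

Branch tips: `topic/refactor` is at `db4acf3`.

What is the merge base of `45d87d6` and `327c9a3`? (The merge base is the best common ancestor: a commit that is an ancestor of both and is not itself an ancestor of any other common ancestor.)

a046a61

Ancestors of 45d87d6: {20f53bd, 45d87d6, a046a61, db4acf3}.
Ancestors of 327c9a3: {327c9a3, a046a61, db4acf3}.
Common ancestors: {a046a61, db4acf3}.
Among these, a046a61 is not an ancestor of any other common ancestor — it is the merge base.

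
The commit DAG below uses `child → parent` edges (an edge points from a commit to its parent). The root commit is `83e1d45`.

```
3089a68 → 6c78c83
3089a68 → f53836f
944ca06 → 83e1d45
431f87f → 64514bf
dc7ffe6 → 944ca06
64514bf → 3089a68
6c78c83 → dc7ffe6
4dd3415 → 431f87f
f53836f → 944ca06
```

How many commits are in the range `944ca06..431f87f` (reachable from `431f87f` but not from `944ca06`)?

6

Reachable from 431f87f: {3089a68, 431f87f, 64514bf, 6c78c83, 83e1d45, 944ca06, dc7ffe6, f53836f}.
Reachable from 944ca06: {83e1d45, 944ca06}.
In 431f87f's history but not 944ca06's: {3089a68, 431f87f, 64514bf, 6c78c83, dc7ffe6, f53836f} — 6 commits.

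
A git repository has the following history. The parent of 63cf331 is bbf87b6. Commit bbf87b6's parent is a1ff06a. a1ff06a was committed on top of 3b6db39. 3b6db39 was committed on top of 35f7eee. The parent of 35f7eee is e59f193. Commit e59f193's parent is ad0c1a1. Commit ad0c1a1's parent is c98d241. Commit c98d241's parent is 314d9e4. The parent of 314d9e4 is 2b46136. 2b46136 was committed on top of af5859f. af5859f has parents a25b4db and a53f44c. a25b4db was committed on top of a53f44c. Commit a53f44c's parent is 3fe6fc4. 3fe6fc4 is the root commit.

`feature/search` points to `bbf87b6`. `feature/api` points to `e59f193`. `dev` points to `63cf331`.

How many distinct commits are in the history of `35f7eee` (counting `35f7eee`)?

Walking parent pointers from 35f7eee: reachable set = {2b46136, 314d9e4, 35f7eee, 3fe6fc4, a25b4db, a53f44c, ad0c1a1, af5859f, c98d241, e59f193}.
That is 10 commits.

10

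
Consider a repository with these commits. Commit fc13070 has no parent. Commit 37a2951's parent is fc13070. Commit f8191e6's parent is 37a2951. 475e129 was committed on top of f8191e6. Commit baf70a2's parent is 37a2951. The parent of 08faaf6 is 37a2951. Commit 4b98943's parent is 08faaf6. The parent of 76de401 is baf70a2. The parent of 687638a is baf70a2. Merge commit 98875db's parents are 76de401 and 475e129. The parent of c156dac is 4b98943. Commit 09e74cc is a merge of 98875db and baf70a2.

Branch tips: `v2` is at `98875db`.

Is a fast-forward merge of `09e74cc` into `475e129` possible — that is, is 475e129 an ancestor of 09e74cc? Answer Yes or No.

Yes

A fast-forward from 475e129 to 09e74cc is possible iff 475e129 is an ancestor of 09e74cc.
Ancestors of 09e74cc: {09e74cc, 37a2951, 475e129, 76de401, 98875db, baf70a2, f8191e6, fc13070}.
475e129 is among them, so fast-forward is possible.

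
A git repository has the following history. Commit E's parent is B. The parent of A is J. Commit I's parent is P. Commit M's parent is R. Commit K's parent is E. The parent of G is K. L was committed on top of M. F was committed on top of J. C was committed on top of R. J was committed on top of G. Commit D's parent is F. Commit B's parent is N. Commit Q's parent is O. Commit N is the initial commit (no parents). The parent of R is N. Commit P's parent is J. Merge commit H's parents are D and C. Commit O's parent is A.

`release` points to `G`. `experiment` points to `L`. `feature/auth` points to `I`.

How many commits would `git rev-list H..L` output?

Reachable from L: {L, M, N, R}.
Reachable from H: {B, C, D, E, F, G, H, J, K, N, R}.
In L's history but not H's: {L, M} — 2 commits.

2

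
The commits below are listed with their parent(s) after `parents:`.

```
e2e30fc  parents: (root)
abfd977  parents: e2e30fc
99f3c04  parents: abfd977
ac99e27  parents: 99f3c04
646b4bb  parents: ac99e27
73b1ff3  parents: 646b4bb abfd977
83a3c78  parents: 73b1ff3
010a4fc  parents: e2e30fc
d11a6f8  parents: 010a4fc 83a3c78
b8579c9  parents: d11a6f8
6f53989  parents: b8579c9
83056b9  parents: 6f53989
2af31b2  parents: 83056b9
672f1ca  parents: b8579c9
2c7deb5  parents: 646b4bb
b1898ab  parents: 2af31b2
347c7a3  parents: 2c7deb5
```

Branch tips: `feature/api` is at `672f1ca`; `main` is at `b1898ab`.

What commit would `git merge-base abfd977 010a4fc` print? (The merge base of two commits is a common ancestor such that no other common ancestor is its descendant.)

e2e30fc

Ancestors of abfd977: {abfd977, e2e30fc}.
Ancestors of 010a4fc: {010a4fc, e2e30fc}.
Common ancestors: {e2e30fc}.
The only common ancestor is e2e30fc, so it is the merge base.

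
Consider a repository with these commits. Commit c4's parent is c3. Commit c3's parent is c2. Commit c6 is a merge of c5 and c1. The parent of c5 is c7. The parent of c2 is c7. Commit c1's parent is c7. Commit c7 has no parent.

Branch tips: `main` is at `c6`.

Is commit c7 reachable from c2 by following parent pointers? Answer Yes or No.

Yes

Ancestors of c2 (commits reachable by following parents): {c2, c7}.
c7 is in that set, so it is an ancestor of c2.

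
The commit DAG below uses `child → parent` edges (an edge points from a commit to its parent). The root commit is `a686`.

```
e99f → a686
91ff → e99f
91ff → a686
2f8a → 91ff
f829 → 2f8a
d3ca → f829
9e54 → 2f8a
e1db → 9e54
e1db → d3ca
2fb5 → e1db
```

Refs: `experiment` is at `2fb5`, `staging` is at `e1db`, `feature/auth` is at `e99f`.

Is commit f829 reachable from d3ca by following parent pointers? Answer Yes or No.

Yes

Ancestors of d3ca (commits reachable by following parents): {2f8a, 91ff, a686, d3ca, e99f, f829}.
f829 is in that set, so it is an ancestor of d3ca.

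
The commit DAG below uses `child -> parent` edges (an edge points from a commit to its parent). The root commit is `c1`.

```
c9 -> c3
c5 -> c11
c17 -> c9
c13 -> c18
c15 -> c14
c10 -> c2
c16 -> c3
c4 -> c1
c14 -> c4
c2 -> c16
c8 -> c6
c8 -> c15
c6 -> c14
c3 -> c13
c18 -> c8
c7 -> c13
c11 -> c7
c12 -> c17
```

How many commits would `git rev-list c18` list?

Walking parent pointers from c18: reachable set = {c1, c14, c15, c18, c4, c6, c8}.
That is 7 commits.

7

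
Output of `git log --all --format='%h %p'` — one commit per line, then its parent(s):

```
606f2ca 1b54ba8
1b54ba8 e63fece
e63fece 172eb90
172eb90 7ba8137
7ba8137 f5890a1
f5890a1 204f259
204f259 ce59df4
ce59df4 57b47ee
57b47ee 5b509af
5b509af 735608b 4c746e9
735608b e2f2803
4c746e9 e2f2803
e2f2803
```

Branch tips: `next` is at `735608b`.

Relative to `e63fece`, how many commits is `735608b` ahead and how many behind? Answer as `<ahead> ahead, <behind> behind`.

0 ahead, 9 behind

Reachable from 735608b: {735608b, e2f2803}.
Reachable from e63fece: {172eb90, 204f259, 4c746e9, 57b47ee, 5b509af, 735608b, 7ba8137, ce59df4, e2f2803, e63fece, f5890a1}.
Only in 735608b's history (ahead): {} — 0.
Only in e63fece's history (behind): {172eb90, 204f259, 4c746e9, 57b47ee, 5b509af, 7ba8137, ce59df4, e63fece, f5890a1} — 9.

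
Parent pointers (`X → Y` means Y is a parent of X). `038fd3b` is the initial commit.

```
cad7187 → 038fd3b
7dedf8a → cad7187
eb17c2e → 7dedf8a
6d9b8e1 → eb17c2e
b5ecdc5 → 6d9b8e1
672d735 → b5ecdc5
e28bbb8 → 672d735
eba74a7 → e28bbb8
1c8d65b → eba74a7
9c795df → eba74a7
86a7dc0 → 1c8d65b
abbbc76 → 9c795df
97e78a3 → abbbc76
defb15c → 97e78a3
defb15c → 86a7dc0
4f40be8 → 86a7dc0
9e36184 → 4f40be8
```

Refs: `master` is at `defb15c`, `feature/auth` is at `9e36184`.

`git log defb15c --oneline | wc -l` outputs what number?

Walking parent pointers from defb15c: reachable set = {038fd3b, 1c8d65b, 672d735, 6d9b8e1, 7dedf8a, 86a7dc0, 97e78a3, 9c795df, abbbc76, b5ecdc5, cad7187, defb15c, e28bbb8, eb17c2e, eba74a7}.
That is 15 commits.

15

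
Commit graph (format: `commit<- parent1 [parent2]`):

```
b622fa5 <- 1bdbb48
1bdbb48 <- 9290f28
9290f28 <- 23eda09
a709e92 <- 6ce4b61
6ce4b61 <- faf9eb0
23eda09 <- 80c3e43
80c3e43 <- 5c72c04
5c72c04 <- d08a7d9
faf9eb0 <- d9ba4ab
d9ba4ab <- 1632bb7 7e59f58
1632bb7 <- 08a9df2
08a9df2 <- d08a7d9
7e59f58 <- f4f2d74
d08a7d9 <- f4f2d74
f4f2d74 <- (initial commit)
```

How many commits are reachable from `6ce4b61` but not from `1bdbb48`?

6

Reachable from 6ce4b61: {08a9df2, 1632bb7, 6ce4b61, 7e59f58, d08a7d9, d9ba4ab, f4f2d74, faf9eb0}.
Reachable from 1bdbb48: {1bdbb48, 23eda09, 5c72c04, 80c3e43, 9290f28, d08a7d9, f4f2d74}.
In 6ce4b61's history but not 1bdbb48's: {08a9df2, 1632bb7, 6ce4b61, 7e59f58, d9ba4ab, faf9eb0} — 6 commits.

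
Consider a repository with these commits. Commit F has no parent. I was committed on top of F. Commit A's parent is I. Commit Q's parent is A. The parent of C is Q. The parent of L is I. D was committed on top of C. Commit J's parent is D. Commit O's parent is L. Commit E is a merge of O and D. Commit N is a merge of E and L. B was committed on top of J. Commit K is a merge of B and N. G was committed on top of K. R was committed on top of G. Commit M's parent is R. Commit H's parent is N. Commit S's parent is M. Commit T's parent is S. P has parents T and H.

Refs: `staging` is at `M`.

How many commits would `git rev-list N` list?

Walking parent pointers from N: reachable set = {A, C, D, E, F, I, L, N, O, Q}.
That is 10 commits.

10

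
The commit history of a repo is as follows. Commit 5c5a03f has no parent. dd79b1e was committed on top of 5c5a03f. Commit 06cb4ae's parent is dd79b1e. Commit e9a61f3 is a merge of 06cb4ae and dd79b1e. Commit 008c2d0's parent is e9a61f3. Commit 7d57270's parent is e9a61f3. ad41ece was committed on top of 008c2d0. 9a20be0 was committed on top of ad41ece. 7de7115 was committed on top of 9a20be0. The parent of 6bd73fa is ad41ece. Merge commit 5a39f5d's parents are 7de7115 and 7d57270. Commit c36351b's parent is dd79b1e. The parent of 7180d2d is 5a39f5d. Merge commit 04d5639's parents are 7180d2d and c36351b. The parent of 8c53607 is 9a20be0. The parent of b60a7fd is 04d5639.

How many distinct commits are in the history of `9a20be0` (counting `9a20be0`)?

Walking parent pointers from 9a20be0: reachable set = {008c2d0, 06cb4ae, 5c5a03f, 9a20be0, ad41ece, dd79b1e, e9a61f3}.
That is 7 commits.

7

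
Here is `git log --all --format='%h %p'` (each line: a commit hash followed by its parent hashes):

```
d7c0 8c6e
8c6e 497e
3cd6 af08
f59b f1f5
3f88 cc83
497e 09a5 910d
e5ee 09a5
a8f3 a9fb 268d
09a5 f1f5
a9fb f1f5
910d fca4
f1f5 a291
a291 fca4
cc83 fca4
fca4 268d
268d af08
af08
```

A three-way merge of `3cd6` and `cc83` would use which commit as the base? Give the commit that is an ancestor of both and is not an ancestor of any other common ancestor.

af08

Ancestors of 3cd6: {3cd6, af08}.
Ancestors of cc83: {268d, af08, cc83, fca4}.
Common ancestors: {af08}.
The only common ancestor is af08, so it is the merge base.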